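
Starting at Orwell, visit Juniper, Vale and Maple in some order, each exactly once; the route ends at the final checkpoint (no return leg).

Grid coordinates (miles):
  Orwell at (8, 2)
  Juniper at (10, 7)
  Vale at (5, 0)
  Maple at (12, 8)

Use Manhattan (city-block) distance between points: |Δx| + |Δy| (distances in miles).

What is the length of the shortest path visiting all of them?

Minimum one-way distance = 20 miles.

There are 3! = 6 possible orderings.
Orwell→Juniper→Vale→Maple: 7+12+15 = 34
Orwell→Juniper→Maple→Vale: 7+3+15 = 25
Orwell→Vale→Juniper→Maple: 5+12+3 = 20
Orwell→Vale→Maple→Juniper: 5+15+3 = 23
Orwell→Maple→Juniper→Vale: 10+3+12 = 25
Orwell→Maple→Vale→Juniper: 10+15+12 = 37
The minimum is 20.
One shortest path: Orwell → Vale → Juniper → Maple.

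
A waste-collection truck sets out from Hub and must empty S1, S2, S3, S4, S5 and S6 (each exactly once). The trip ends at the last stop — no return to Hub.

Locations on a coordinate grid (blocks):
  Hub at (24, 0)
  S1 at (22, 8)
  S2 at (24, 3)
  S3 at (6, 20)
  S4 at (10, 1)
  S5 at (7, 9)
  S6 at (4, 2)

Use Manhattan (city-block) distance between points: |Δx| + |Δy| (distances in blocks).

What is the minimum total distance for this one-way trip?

Shortest open route: 58 blocks.

There are 6! = 720 possible orderings.
Hub→S1→S2→S3→S4→S5→S6: 10+7+35+23+11+10 = 96
Hub→S1→S2→S3→S4→S6→S5: 10+7+35+23+7+10 = 92
Hub→S1→S2→S3→S5→S4→S6: 10+7+35+12+11+7 = 82
Hub→S1→S2→S3→S5→S6→S4: 10+7+35+12+10+7 = 81
Hub→S1→S2→S3→S6→S4→S5: 10+7+35+20+7+11 = 90
Hub→S1→S2→S3→S6→S5→S4: 10+7+35+20+10+11 = 93
Hub→S1→S2→S4→S3→S5→S6: 10+7+16+23+12+10 = 78
Hub→S1→S2→S4→S3→S6→S5: 10+7+16+23+20+10 = 86
… (712 more)
Hub→S2→S1→S4→S6→S5→S3: 3+7+19+7+10+12 = 58  ← best
The minimum is 58.
One shortest path: Hub → S2 → S1 → S4 → S6 → S5 → S3.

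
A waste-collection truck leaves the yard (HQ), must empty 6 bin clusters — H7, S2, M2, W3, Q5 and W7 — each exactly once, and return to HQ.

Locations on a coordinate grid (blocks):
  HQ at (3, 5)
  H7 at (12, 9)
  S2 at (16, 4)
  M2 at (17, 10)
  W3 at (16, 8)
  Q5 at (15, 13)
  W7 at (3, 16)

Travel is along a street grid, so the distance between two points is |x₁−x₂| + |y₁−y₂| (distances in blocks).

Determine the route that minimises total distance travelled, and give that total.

Shortest round trip = 60 blocks.

There are 360 distinct closed tours to check (reversals are equivalent).
HQ-H7-S2-M2-W3-Q5-W7-HQ: 13+9+7+3+6+15+11 = 64
HQ-H7-S2-M2-W3-W7-Q5-HQ: 13+9+7+3+21+15+20 = 88
HQ-H7-S2-M2-Q5-W3-W7-HQ: 13+9+7+5+6+21+11 = 72
HQ-H7-S2-M2-Q5-W7-W3-HQ: 13+9+7+5+15+21+16 = 86
HQ-H7-S2-M2-W7-W3-Q5-HQ: 13+9+7+20+21+6+20 = 96
HQ-H7-S2-M2-W7-Q5-W3-HQ: 13+9+7+20+15+6+16 = 86
HQ-H7-S2-W3-M2-Q5-W7-HQ: 13+9+4+3+5+15+11 = 60
HQ-H7-S2-W3-M2-W7-Q5-HQ: 13+9+4+3+20+15+20 = 84
… (352 more)
The minimum is 60.
One optimal route: HQ → H7 → S2 → W3 → M2 → Q5 → W7 → HQ (or its reverse).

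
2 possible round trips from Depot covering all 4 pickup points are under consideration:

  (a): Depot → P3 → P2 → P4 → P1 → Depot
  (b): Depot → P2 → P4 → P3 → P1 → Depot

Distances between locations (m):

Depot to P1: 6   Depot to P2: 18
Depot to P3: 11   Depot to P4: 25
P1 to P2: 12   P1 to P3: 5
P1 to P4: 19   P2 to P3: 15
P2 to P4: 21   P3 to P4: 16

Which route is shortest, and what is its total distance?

66 m — (b) is the shortest.

(a): 11 + 15 + 21 + 19 + 6 = 72
(b): 18 + 21 + 16 + 5 + 6 = 66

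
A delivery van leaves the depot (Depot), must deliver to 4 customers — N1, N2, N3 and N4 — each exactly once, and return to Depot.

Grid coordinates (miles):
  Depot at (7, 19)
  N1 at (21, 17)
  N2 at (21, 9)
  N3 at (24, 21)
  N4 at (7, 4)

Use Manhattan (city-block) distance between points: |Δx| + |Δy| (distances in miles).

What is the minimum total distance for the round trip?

68 miles — the shortest possible round trip.

With 4 stops there are 4!/2 = 12 distinct round trips (a route and its reverse cost the same).
Depot - N1 - N2 - N3 - N4 - Depot: 16+8+15+34+15 = 88
Depot - N1 - N2 - N4 - N3 - Depot: 16+8+19+34+19 = 96
Depot - N1 - N3 - N2 - N4 - Depot: 16+7+15+19+15 = 72
Depot - N1 - N3 - N4 - N2 - Depot: 16+7+34+19+24 = 100
Depot - N1 - N4 - N2 - N3 - Depot: 16+27+19+15+19 = 96
Depot - N1 - N4 - N3 - N2 - Depot: 16+27+34+15+24 = 116
Depot - N2 - N1 - N3 - N4 - Depot: 24+8+7+34+15 = 88
Depot - N2 - N1 - N4 - N3 - Depot: 24+8+27+34+19 = 112
Depot - N2 - N3 - N1 - N4 - Depot: 24+15+7+27+15 = 88
Depot - N2 - N4 - N1 - N3 - Depot: 24+19+27+7+19 = 96
Depot - N3 - N1 - N2 - N4 - Depot: 19+7+8+19+15 = 68
Depot - N3 - N2 - N1 - N4 - Depot: 19+15+8+27+15 = 84
The minimum is 68.
One optimal route: Depot → N3 → N1 → N2 → N4 → Depot (or its reverse).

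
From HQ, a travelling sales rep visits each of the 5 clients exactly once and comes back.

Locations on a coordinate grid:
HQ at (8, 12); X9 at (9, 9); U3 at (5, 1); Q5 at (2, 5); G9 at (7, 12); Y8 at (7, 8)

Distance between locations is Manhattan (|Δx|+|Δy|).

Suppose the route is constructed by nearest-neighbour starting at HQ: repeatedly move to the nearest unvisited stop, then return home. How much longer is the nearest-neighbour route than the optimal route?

From HQ: G9=1, X9=4, Y8=5, Q5=13, U3=14 → choose G9 (1).
From G9: Y8=4, X9=5, Q5=12, U3=13 → choose Y8 (4).
From Y8: X9=3, Q5=8, U3=9 → choose X9 (3).
From X9: Q5=11, U3=12 → choose Q5 (11).
From Q5: U3=7 → choose U3 (7).
NN route HQ → G9 → Y8 → X9 → Q5 → U3 → HQ costs 40.
Optimal: HQ → X9 → U3 → Q5 → Y8 → G9 → HQ costs 36 (by enumerating all 60 distinct tours).
Excess = 40 − 36 = 4.

The nearest-neighbour route is 4 longer than optimal.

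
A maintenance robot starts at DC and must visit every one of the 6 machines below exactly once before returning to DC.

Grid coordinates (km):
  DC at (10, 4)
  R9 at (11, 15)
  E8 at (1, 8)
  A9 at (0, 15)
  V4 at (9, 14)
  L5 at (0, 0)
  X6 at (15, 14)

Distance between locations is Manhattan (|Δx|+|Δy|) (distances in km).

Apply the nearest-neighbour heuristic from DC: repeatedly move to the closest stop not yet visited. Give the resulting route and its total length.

Total distance 66 km via the nearest-neighbour route DC → V4 → R9 → X6 → A9 → E8 → L5 → DC.

At DC the remaining stops are V4 11, R9 12, E8 13, L5 14, X6 15, A9 21; go to V4.
At V4 the remaining stops are R9 3, X6 6, A9 10, E8 14, L5 23; go to R9.
At R9 the remaining stops are X6 5, A9 11, E8 17, L5 26; go to X6.
At X6 the remaining stops are A9 16, E8 20, L5 29; go to A9.
At A9 the remaining stops are E8 8, L5 15; go to E8.
At E8 the remaining stops are L5 9; go to L5.
Return L5→DC: 14.
Total = 11 + 3 + 5 + 16 + 8 + 9 + 14 = 66.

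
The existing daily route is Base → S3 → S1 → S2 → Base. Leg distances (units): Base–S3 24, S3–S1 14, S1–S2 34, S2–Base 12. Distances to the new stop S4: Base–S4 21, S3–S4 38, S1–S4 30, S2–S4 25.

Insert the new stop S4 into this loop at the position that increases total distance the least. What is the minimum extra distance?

Minimum extra distance: 21, inserting S4 between S1 and S2.

Insertion cost between consecutive stops i–j is d(i,S4) + d(S4,j) − d(i,j):
  between Base and S3: 21 + 38 − 24 = 35
  between S3 and S1: 38 + 30 − 14 = 54
  between S1 and S2: 30 + 25 − 34 = 21
  between S2 and Base: 25 + 21 − 12 = 34
Cheapest insertion is between S1 and S2, adding 21.
New total = 84 + 21 = 105.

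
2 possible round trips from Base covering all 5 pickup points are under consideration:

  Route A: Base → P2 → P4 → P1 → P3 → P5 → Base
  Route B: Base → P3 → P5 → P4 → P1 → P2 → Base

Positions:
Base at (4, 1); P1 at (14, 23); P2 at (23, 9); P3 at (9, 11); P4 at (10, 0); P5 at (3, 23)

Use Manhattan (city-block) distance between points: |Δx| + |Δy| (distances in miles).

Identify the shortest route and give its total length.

134 miles — Route A is the shortest.

Route A: 27 + 22 + 27 + 17 + 18 + 23 = 134
Route B: 15 + 18 + 30 + 27 + 23 + 27 = 140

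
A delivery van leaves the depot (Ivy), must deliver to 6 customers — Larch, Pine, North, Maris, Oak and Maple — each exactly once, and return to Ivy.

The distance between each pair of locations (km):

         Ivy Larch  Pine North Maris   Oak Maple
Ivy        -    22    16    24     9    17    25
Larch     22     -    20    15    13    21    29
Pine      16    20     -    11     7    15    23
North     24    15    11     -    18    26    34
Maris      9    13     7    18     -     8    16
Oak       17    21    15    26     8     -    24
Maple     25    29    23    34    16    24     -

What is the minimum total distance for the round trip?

Shortest round trip = 112 km.

There are 360 distinct closed tours to check (reversals are equivalent).
Ivy - Larch - Pine - North - Maris - Oak - Maple - Ivy: 22+20+11+18+8+24+25 = 128
Ivy - Larch - Pine - North - Maris - Maple - Oak - Ivy: 22+20+11+18+16+24+17 = 128
Ivy - Larch - Pine - North - Oak - Maris - Maple - Ivy: 22+20+11+26+8+16+25 = 128
Ivy - Larch - Pine - North - Oak - Maple - Maris - Ivy: 22+20+11+26+24+16+9 = 128
Ivy - Larch - Pine - North - Maple - Maris - Oak - Ivy: 22+20+11+34+16+8+17 = 128
Ivy - Larch - Pine - North - Maple - Oak - Maris - Ivy: 22+20+11+34+24+8+9 = 128
Ivy - Larch - Pine - Maris - North - Oak - Maple - Ivy: 22+20+7+18+26+24+25 = 142
Ivy - Larch - Pine - Maris - North - Maple - Oak - Ivy: 22+20+7+18+34+24+17 = 142
… (352 more)
Ivy - Larch - North - Pine - Maris - Oak - Maple - Ivy: 22+15+11+7+8+24+25 = 112  ← best
The minimum is 112.
One optimal route: Ivy → Larch → North → Pine → Maris → Oak → Maple → Ivy (or its reverse).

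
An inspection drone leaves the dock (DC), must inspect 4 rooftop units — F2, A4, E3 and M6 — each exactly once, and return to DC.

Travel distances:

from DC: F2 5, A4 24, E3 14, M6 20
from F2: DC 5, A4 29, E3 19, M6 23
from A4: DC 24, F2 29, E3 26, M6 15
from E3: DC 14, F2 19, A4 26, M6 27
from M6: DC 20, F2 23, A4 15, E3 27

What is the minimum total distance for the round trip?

With 4 stops there are 4!/2 = 12 distinct round trips (a route and its reverse cost the same).
DC → F2 → A4 → E3 → M6 → DC: 5+29+26+27+20 = 107
DC → F2 → A4 → M6 → E3 → DC: 5+29+15+27+14 = 90
DC → F2 → E3 → A4 → M6 → DC: 5+19+26+15+20 = 85
DC → F2 → E3 → M6 → A4 → DC: 5+19+27+15+24 = 90
DC → F2 → M6 → A4 → E3 → DC: 5+23+15+26+14 = 83
DC → F2 → M6 → E3 → A4 → DC: 5+23+27+26+24 = 105
DC → A4 → F2 → E3 → M6 → DC: 24+29+19+27+20 = 119
DC → A4 → F2 → M6 → E3 → DC: 24+29+23+27+14 = 117
DC → A4 → E3 → F2 → M6 → DC: 24+26+19+23+20 = 112
DC → A4 → M6 → F2 → E3 → DC: 24+15+23+19+14 = 95
DC → E3 → F2 → A4 → M6 → DC: 14+19+29+15+20 = 97
DC → E3 → A4 → F2 → M6 → DC: 14+26+29+23+20 = 112
The minimum is 83.
One optimal route: DC → F2 → M6 → A4 → E3 → DC (or its reverse).

83 — the shortest possible round trip.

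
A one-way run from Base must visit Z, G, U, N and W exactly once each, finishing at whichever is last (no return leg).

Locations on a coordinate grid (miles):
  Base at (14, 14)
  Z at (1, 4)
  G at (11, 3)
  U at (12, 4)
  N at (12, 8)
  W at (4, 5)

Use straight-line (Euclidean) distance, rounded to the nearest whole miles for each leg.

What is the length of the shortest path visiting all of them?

There are 5! = 120 possible orderings.
Base → Z → G → U → N → W: 16+10+1+4+9 = 40
Base → Z → G → U → W → N: 16+10+1+8+9 = 44
Base → Z → G → N → U → W: 16+10+5+4+8 = 43
Base → Z → G → N → W → U: 16+10+5+9+8 = 48
Base → Z → G → W → U → N: 16+10+7+8+4 = 45
Base → Z → G → W → N → U: 16+10+7+9+4 = 46
Base → Z → U → G → N → W: 16+11+1+5+9 = 42
Base → Z → U → G → W → N: 16+11+1+7+9 = 44
Base → Z → U → N → G → W: 16+11+4+5+7 = 43
Base → Z → U → N → W → G: 16+11+4+9+7 = 47
Base → Z → U → W → G → N: 16+11+8+7+5 = 47
Base → Z → U → W → N → G: 16+11+8+9+5 = 49
Base → Z → N → G → U → W: 16+12+5+1+8 = 42
Base → Z → N → G → W → U: 16+12+5+7+8 = 48
… (106 more)
Base → N → U → G → W → Z: 6+4+1+7+3 = 21  ← best
The minimum is 21.
One shortest path: Base → N → U → G → W → Z.

Shortest open route: 21 miles.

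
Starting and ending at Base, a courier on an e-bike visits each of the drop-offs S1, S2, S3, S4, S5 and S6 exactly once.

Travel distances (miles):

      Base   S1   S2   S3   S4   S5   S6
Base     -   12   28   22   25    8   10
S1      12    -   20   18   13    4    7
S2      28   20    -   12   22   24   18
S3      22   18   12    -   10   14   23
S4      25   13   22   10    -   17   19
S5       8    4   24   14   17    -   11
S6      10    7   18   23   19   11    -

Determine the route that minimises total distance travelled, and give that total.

With 6 stops there are 6!/2 = 360 distinct round trips (a route and its reverse cost the same).
Base→S1→S2→S3→S4→S5→S6→Base: 12+20+12+10+17+11+10 = 92
Base→S1→S2→S3→S4→S6→S5→Base: 12+20+12+10+19+11+8 = 92
Base→S1→S2→S3→S5→S4→S6→Base: 12+20+12+14+17+19+10 = 104
Base→S1→S2→S3→S5→S6→S4→Base: 12+20+12+14+11+19+25 = 113
Base→S1→S2→S3→S6→S4→S5→Base: 12+20+12+23+19+17+8 = 111
Base→S1→S2→S3→S6→S5→S4→Base: 12+20+12+23+11+17+25 = 120
Base→S1→S2→S4→S3→S5→S6→Base: 12+20+22+10+14+11+10 = 99
Base→S1→S2→S4→S3→S6→S5→Base: 12+20+22+10+23+11+8 = 106
… (352 more)
Base→S5→S1→S4→S3→S2→S6→Base: 8+4+13+10+12+18+10 = 75  ← best
The minimum is 75.
One optimal route: Base → S5 → S1 → S4 → S3 → S2 → S6 → Base (or its reverse).

75 miles — the shortest possible round trip.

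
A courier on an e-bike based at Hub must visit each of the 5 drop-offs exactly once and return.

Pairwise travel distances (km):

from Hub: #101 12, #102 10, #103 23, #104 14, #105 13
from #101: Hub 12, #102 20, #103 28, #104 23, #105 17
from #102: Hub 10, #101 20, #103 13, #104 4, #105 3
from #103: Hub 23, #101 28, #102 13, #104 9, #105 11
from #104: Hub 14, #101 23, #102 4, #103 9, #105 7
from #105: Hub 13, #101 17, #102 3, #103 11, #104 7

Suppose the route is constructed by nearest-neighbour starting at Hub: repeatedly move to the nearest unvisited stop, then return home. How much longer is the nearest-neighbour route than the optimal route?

Excess over optimum: 6 km.

From Hub: #102=10, #101=12, #105=13, #104=14, #103=23 → choose #102 (10).
From #102: #105=3, #104=4, #103=13, #101=20 → choose #105 (3).
From #105: #104=7, #103=11, #101=17 → choose #104 (7).
From #104: #103=9, #101=23 → choose #103 (9).
From #103: #101=28 → choose #101 (28).
NN route Hub → #102 → #105 → #104 → #103 → #101 → Hub costs 69.
Optimal: Hub → #101 → #105 → #103 → #104 → #102 → Hub costs 63 (by enumerating all 60 distinct tours).
Excess = 69 − 63 = 6.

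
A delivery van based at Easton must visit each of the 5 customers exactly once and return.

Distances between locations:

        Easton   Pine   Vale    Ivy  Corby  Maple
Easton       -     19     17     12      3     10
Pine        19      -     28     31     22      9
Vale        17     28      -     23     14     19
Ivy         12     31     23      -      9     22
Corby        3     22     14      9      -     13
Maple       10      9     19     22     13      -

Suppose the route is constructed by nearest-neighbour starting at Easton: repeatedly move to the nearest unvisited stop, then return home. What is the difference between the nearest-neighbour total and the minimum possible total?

Easton: Corby=3, Maple=10, Ivy=12, Vale=17, Pine=19 ⇒ Corby
Corby: Ivy=9, Maple=13, Vale=14, Pine=22 ⇒ Ivy
Ivy: Maple=22, Vale=23, Pine=31 ⇒ Maple
Maple: Pine=9, Vale=19 ⇒ Pine
Pine: Vale=28 ⇒ Vale
NN route Easton → Corby → Ivy → Maple → Pine → Vale → Easton costs 88.
Optimal: Easton → Pine → Maple → Vale → Ivy → Corby → Easton costs 82 (by enumerating all 60 distinct tours).
Excess = 88 − 82 = 6.

The nearest-neighbour route is 6 longer than optimal.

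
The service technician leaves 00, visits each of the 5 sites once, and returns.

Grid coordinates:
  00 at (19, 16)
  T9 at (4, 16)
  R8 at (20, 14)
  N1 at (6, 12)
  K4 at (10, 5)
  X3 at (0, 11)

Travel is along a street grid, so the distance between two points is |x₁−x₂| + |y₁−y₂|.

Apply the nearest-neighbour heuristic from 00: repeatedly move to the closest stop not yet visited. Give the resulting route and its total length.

From 00: distances to unvisited — R8=3, T9=15, N1=17, K4=20, X3=24. Nearest is R8 (3).
From R8: distances to unvisited — N1=16, T9=18, K4=19, X3=23. Nearest is N1 (16).
From N1: distances to unvisited — T9=6, X3=7, K4=11. Nearest is T9 (6).
From T9: distances to unvisited — X3=9, K4=17. Nearest is X3 (9).
From X3: distances to unvisited — K4=16. Nearest is K4 (16).
Return K4→00: 20.
Total = 3 + 16 + 6 + 9 + 16 + 20 = 70.

Nearest-neighbour total = 70; route 00 → R8 → N1 → T9 → X3 → K4 → 00.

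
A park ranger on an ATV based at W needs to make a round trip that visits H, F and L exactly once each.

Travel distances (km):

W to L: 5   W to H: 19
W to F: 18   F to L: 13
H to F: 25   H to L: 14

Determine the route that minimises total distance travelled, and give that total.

Minimum total distance: 62 km.

With 3 stops there are 3!/2 = 3 distinct round trips (a route and its reverse cost the same).
W-H-F-L-W: 19+25+13+5 = 62
W-H-L-F-W: 19+14+13+18 = 64
W-F-H-L-W: 18+25+14+5 = 62
The minimum is 62.
One optimal route: W → H → F → L → W (or its reverse).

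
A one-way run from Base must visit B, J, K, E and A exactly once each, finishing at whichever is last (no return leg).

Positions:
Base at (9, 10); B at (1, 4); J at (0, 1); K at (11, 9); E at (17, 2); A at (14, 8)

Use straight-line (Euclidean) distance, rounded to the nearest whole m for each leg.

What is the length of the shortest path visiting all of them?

Shortest open route: 31 m.

There are 5! = 120 possible orderings.
Base - B - J - K - E - A: 10+3+14+9+7 = 43
Base - B - J - K - A - E: 10+3+14+3+7 = 37
Base - B - J - E - K - A: 10+3+17+9+3 = 42
Base - B - J - E - A - K: 10+3+17+7+3 = 40
Base - B - J - A - K - E: 10+3+16+3+9 = 41
Base - B - J - A - E - K: 10+3+16+7+9 = 45
Base - B - K - J - E - A: 10+11+14+17+7 = 59
Base - B - K - J - A - E: 10+11+14+16+7 = 58
Base - B - K - E - J - A: 10+11+9+17+16 = 63
Base - B - K - E - A - J: 10+11+9+7+16 = 53
Base - B - K - A - J - E: 10+11+3+16+17 = 57
Base - B - K - A - E - J: 10+11+3+7+17 = 48
Base - B - E - J - K - A: 10+16+17+14+3 = 60
Base - B - E - J - A - K: 10+16+17+16+3 = 62
… (106 more)
Base - K - A - E - B - J: 2+3+7+16+3 = 31  ← best
The minimum is 31.
One shortest path: Base → K → A → E → B → J.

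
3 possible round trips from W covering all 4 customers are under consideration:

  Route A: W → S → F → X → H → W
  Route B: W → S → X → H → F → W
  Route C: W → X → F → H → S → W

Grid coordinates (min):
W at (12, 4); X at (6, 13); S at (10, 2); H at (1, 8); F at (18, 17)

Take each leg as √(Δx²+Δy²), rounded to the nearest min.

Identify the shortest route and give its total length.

Route A: 3 + 17 + 13 + 7 + 12 = 52
Route B: 3 + 12 + 7 + 19 + 14 = 55
Route C: 11 + 13 + 19 + 11 + 3 = 57

Shortest is Route A, total 52 min.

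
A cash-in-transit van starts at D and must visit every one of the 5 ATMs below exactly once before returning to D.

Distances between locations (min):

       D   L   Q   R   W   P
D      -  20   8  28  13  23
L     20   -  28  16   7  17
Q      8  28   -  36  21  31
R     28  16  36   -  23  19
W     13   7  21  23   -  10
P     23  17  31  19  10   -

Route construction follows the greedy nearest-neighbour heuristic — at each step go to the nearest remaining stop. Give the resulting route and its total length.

At D the remaining stops are Q 8, W 13, L 20, P 23, R 28; go to Q.
At Q the remaining stops are W 21, L 28, P 31, R 36; go to W.
At W the remaining stops are L 7, P 10, R 23; go to L.
At L the remaining stops are R 16, P 17; go to R.
At R the remaining stops are P 19; go to P.
Return P→D: 23.
Total = 8 + 21 + 7 + 16 + 19 + 23 = 94.

94 min along D → Q → W → L → R → P → D.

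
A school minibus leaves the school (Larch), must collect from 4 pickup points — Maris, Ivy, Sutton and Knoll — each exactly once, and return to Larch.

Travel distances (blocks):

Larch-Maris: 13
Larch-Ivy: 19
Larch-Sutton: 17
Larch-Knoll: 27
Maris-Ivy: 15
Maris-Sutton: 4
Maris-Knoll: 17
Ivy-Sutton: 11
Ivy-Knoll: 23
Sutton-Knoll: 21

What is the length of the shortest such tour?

78 blocks — the shortest possible round trip.

Larch-Maris-Ivy-Sutton-Knoll-Larch: 13+15+11+21+27 = 87
Larch-Maris-Ivy-Knoll-Sutton-Larch: 13+15+23+21+17 = 89
Larch-Maris-Sutton-Ivy-Knoll-Larch: 13+4+11+23+27 = 78
Larch-Maris-Sutton-Knoll-Ivy-Larch: 13+4+21+23+19 = 80
Larch-Maris-Knoll-Ivy-Sutton-Larch: 13+17+23+11+17 = 81
Larch-Maris-Knoll-Sutton-Ivy-Larch: 13+17+21+11+19 = 81
Larch-Ivy-Maris-Sutton-Knoll-Larch: 19+15+4+21+27 = 86
Larch-Ivy-Maris-Knoll-Sutton-Larch: 19+15+17+21+17 = 89
Larch-Ivy-Sutton-Maris-Knoll-Larch: 19+11+4+17+27 = 78
Larch-Ivy-Knoll-Maris-Sutton-Larch: 19+23+17+4+17 = 80
Larch-Sutton-Maris-Ivy-Knoll-Larch: 17+4+15+23+27 = 86
Larch-Sutton-Ivy-Maris-Knoll-Larch: 17+11+15+17+27 = 87
The minimum is 78.
One optimal route: Larch → Maris → Sutton → Ivy → Knoll → Larch (or its reverse).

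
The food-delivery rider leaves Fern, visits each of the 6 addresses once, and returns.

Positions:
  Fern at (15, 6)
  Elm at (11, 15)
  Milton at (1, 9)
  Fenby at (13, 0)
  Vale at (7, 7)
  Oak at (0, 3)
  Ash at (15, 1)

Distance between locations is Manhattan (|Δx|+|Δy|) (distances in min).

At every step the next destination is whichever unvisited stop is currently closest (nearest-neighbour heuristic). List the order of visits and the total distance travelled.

72 min along Fern → Ash → Fenby → Vale → Milton → Oak → Elm → Fern.

From Fern: distances to unvisited — Ash=5, Fenby=8, Vale=9, Elm=13, Milton=17, Oak=18. Nearest is Ash (5).
From Ash: distances to unvisited — Fenby=3, Vale=14, Oak=17, Elm=18, Milton=22. Nearest is Fenby (3).
From Fenby: distances to unvisited — Vale=13, Oak=16, Elm=17, Milton=21. Nearest is Vale (13).
From Vale: distances to unvisited — Milton=8, Oak=11, Elm=12. Nearest is Milton (8).
From Milton: distances to unvisited — Oak=7, Elm=16. Nearest is Oak (7).
From Oak: distances to unvisited — Elm=23. Nearest is Elm (23).
Return Elm→Fern: 13.
Total = 5 + 3 + 13 + 8 + 7 + 23 + 13 = 72.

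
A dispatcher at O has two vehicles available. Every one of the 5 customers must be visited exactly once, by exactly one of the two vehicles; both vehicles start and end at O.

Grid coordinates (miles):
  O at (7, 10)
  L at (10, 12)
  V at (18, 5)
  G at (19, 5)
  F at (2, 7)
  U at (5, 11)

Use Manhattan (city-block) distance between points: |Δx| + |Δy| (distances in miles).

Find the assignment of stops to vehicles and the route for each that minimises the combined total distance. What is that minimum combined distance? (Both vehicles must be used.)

There are 2^4 − 1 = 15 ways to divide the 5 stops into two non-empty groups. For each, the best each vehicle can do is its own shortest tour through its group:
  {L} + {V, G, F, U}: 10 + 46 = 56
  {V} + {L, G, F, U}: 32 + 50 = 82
  {L, V} + {G, F, U}: 36 + 46 = 82
  {G} + {L, V, F, U}: 34 + 48 = 82
  {L, G} + {V, F, U}: 38 + 44 = 82
  {V, G} + {L, F, U}: 34 + 26 = 60
  … (15 splits in total)
  {L, V, G, F} + {U}: 48 + 6 = 54  ← best
Best: vehicle 1 O → L → V → G → F → O = 48; vehicle 2 O → U → O = 6; combined 54.

54 miles — the smallest possible combined total.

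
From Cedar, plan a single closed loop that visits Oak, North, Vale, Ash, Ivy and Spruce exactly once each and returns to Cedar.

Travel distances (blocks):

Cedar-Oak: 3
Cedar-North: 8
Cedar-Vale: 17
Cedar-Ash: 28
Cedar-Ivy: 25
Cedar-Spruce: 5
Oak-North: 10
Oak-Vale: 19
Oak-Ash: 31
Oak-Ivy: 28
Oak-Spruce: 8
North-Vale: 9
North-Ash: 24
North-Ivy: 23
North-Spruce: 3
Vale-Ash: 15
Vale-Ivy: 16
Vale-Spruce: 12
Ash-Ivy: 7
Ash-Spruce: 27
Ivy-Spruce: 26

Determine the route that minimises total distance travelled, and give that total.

There are 360 distinct closed tours to check (reversals are equivalent).
Cedar - Oak - North - Vale - Ash - Ivy - Spruce - Cedar: 3+10+9+15+7+26+5 = 75
Cedar - Oak - North - Vale - Ash - Spruce - Ivy - Cedar: 3+10+9+15+27+26+25 = 115
Cedar - Oak - North - Vale - Ivy - Ash - Spruce - Cedar: 3+10+9+16+7+27+5 = 77
Cedar - Oak - North - Vale - Ivy - Spruce - Ash - Cedar: 3+10+9+16+26+27+28 = 119
Cedar - Oak - North - Vale - Spruce - Ash - Ivy - Cedar: 3+10+9+12+27+7+25 = 93
Cedar - Oak - North - Vale - Spruce - Ivy - Ash - Cedar: 3+10+9+12+26+7+28 = 95
Cedar - Oak - North - Ash - Vale - Ivy - Spruce - Cedar: 3+10+24+15+16+26+5 = 99
Cedar - Oak - North - Ash - Vale - Spruce - Ivy - Cedar: 3+10+24+15+12+26+25 = 115
… (352 more)
Cedar - Oak - Ivy - Ash - Vale - North - Spruce - Cedar: 3+28+7+15+9+3+5 = 70  ← best
The minimum is 70.
One optimal route: Cedar → Oak → Ivy → Ash → Vale → North → Spruce → Cedar (or its reverse).

70 blocks — the shortest possible round trip.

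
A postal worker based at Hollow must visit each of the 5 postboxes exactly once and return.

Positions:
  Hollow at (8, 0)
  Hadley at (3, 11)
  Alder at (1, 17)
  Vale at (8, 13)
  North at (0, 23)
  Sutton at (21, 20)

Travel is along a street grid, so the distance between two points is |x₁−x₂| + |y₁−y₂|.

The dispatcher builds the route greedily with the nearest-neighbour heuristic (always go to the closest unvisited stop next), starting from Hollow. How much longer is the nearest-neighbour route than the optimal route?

4 longer than the optimal tour.

From Hollow: Vale=13, Hadley=16, Alder=24, North=31, Sutton=33 → choose Vale (13).
From Vale: Hadley=7, Alder=11, North=18, Sutton=20 → choose Hadley (7).
From Hadley: Alder=8, North=15, Sutton=27 → choose Alder (8).
From Alder: North=7, Sutton=23 → choose North (7).
From North: Sutton=24 → choose Sutton (24).
NN route Hollow → Vale → Hadley → Alder → North → Sutton → Hollow costs 92.
Optimal: Hollow → Hadley → Alder → North → Sutton → Vale → Hollow costs 88 (by enumerating all 60 distinct tours).
Excess = 92 − 88 = 4.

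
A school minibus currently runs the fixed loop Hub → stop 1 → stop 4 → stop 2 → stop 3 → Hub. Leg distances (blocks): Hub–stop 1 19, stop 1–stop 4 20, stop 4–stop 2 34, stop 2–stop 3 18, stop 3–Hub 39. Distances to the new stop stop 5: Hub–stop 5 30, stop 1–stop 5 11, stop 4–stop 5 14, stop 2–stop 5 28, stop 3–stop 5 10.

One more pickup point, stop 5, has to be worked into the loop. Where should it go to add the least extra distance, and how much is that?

Insertion cost between consecutive stops i–j is d(i,stop 5) + d(stop 5,j) − d(i,j):
  between Hub and stop 1: 30 + 11 − 19 = 22
  between stop 1 and stop 4: 11 + 14 − 20 = 5
  between stop 4 and stop 2: 14 + 28 − 34 = 8
  between stop 2 and stop 3: 28 + 10 − 18 = 20
  between stop 3 and Hub: 10 + 30 − 39 = 1
Cheapest insertion is between stop 3 and Hub, adding 1.
New total = 130 + 1 = 131.

Adding 1 blocks by placing stop 5 on the stop 3–Hub leg.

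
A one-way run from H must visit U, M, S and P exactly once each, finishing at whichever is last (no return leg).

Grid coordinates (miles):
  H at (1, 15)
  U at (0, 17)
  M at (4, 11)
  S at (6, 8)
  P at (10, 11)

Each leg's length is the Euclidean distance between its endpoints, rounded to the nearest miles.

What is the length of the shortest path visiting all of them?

There are 4! = 24 possible orderings.
H → U → M → S → P: 2+7+4+5 = 18
H → U → M → P → S: 2+7+6+5 = 20
H → U → S → M → P: 2+11+4+6 = 23
H → U → S → P → M: 2+11+5+6 = 24
H → U → P → M → S: 2+12+6+4 = 24
H → U → P → S → M: 2+12+5+4 = 23
H → M → U → S → P: 5+7+11+5 = 28
H → M → U → P → S: 5+7+12+5 = 29
H → M → S → U → P: 5+4+11+12 = 32
H → M → S → P → U: 5+4+5+12 = 26
H → M → P → U → S: 5+6+12+11 = 34
H → M → P → S → U: 5+6+5+11 = 27
H → S → U → M → P: 9+11+7+6 = 33
H → S → U → P → M: 9+11+12+6 = 38
… (10 more)
The minimum is 18.
One shortest path: H → U → M → S → P.

Minimum one-way distance = 18 miles.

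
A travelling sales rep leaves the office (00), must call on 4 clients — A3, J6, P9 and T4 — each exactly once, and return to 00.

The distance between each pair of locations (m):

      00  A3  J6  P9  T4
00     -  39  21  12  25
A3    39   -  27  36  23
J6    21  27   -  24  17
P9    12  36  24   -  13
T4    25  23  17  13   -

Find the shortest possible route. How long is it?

There are 12 distinct closed tours to check (reversals are equivalent).
00 → A3 → J6 → P9 → T4 → 00: 39+27+24+13+25 = 128
00 → A3 → J6 → T4 → P9 → 00: 39+27+17+13+12 = 108
00 → A3 → P9 → J6 → T4 → 00: 39+36+24+17+25 = 141
00 → A3 → P9 → T4 → J6 → 00: 39+36+13+17+21 = 126
00 → A3 → T4 → J6 → P9 → 00: 39+23+17+24+12 = 115
00 → A3 → T4 → P9 → J6 → 00: 39+23+13+24+21 = 120
00 → J6 → A3 → P9 → T4 → 00: 21+27+36+13+25 = 122
00 → J6 → A3 → T4 → P9 → 00: 21+27+23+13+12 = 96
00 → J6 → P9 → A3 → T4 → 00: 21+24+36+23+25 = 129
00 → J6 → T4 → A3 → P9 → 00: 21+17+23+36+12 = 109
00 → P9 → A3 → J6 → T4 → 00: 12+36+27+17+25 = 117
00 → P9 → J6 → A3 → T4 → 00: 12+24+27+23+25 = 111
The minimum is 96.
One optimal route: 00 → J6 → A3 → T4 → P9 → 00 (or its reverse).

Minimum total distance: 96 m.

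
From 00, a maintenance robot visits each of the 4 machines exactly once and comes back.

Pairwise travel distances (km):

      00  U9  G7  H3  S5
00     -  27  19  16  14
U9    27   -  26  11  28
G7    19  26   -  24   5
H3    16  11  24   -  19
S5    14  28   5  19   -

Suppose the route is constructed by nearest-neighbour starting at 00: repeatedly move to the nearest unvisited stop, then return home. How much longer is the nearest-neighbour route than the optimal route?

00: S5=14, H3=16, G7=19, U9=27 ⇒ S5
S5: G7=5, H3=19, U9=28 ⇒ G7
G7: H3=24, U9=26 ⇒ H3
H3: U9=11 ⇒ U9
NN route 00 → S5 → G7 → H3 → U9 → 00 costs 81.
Optimal: 00 → H3 → U9 → G7 → S5 → 00 costs 72 (by enumerating all 12 distinct tours).
Excess = 81 − 72 = 9.

9 km longer than the optimal tour.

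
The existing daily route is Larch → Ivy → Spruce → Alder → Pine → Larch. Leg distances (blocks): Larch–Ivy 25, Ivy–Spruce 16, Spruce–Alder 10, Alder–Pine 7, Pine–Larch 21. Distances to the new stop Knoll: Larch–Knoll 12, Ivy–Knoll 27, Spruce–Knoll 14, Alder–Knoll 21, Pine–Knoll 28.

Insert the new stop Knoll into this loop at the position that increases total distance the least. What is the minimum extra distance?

Insertion cost between consecutive stops i–j is d(i,Knoll) + d(Knoll,j) − d(i,j):
  between Larch and Ivy: 12 + 27 − 25 = 14
  between Ivy and Spruce: 27 + 14 − 16 = 25
  between Spruce and Alder: 14 + 21 − 10 = 25
  between Alder and Pine: 21 + 28 − 7 = 42
  between Pine and Larch: 28 + 12 − 21 = 19
Cheapest insertion is between Larch and Ivy, adding 14.
New total = 79 + 14 = 93.

Minimum extra distance: 14 blocks, inserting Knoll between Larch and Ivy.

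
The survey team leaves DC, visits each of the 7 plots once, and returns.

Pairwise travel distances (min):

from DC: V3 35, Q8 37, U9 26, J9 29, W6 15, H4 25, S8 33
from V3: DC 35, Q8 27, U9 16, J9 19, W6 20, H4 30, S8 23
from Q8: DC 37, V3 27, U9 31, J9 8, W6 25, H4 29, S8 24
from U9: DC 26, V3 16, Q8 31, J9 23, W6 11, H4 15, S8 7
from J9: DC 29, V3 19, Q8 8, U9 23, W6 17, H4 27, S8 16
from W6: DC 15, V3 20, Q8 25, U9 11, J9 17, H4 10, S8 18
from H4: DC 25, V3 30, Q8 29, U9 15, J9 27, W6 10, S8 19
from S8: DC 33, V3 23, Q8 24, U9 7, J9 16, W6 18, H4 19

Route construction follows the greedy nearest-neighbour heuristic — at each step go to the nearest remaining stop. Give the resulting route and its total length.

At DC the remaining stops are W6 15, H4 25, U9 26, J9 29, S8 33, V3 35, Q8 37; go to W6.
At W6 the remaining stops are H4 10, U9 11, J9 17, S8 18, V3 20, Q8 25; go to H4.
At H4 the remaining stops are U9 15, S8 19, J9 27, Q8 29, V3 30; go to U9.
At U9 the remaining stops are S8 7, V3 16, J9 23, Q8 31; go to S8.
At S8 the remaining stops are J9 16, V3 23, Q8 24; go to J9.
At J9 the remaining stops are Q8 8, V3 19; go to Q8.
At Q8 the remaining stops are V3 27; go to V3.
Return V3→DC: 35.
Total = 15 + 10 + 15 + 7 + 16 + 8 + 27 + 35 = 133.

133 min along DC → W6 → H4 → U9 → S8 → J9 → Q8 → V3 → DC.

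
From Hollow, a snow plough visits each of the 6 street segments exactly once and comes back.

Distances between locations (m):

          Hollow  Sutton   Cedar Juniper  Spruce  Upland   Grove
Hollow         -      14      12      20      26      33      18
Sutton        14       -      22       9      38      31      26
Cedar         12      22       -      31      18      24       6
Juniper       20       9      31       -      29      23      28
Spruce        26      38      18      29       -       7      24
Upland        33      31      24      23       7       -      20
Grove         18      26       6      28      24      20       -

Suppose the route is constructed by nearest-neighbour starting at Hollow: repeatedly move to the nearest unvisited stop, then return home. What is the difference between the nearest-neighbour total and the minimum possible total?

From Hollow: Cedar=12, Sutton=14, Grove=18, Juniper=20, Spruce=26, Upland=33 → choose Cedar (12).
From Cedar: Grove=6, Spruce=18, Sutton=22, Upland=24, Juniper=31 → choose Grove (6).
From Grove: Upland=20, Spruce=24, Sutton=26, Juniper=28 → choose Upland (20).
From Upland: Spruce=7, Juniper=23, Sutton=31 → choose Spruce (7).
From Spruce: Juniper=29, Sutton=38 → choose Juniper (29).
From Juniper: Sutton=9 → choose Sutton (9).
NN route Hollow → Cedar → Grove → Upland → Spruce → Juniper → Sutton → Hollow costs 97.
Optimal: Hollow → Sutton → Juniper → Upland → Spruce → Cedar → Grove → Hollow costs 95 (by enumerating all 360 distinct tours).
Excess = 97 − 95 = 2.

2 m longer than the optimal tour.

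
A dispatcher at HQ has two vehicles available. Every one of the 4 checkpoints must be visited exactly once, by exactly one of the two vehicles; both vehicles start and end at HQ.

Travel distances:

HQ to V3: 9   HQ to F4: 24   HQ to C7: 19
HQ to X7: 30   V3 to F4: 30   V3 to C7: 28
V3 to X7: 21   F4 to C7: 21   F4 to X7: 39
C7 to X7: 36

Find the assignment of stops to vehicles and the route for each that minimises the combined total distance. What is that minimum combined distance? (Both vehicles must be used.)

Minimum combined distance: 124.

Check every non-empty split of the stops between the two vehicles; for each half take its own optimal tour:
  {V3} + {F4, C7, X7}: 18 + 109 = 127
  {F4} + {V3, C7, X7}: 48 + 85 = 133
  {V3, F4} + {C7, X7}: 63 + 85 = 148
  {C7} + {V3, F4, X7}: 38 + 93 = 131
  {V3, C7} + {F4, X7}: 56 + 93 = 149
  {F4, C7} + {V3, X7}: 64 + 60 = 124
  … (7 splits in total)
Best: vehicle 1 HQ → F4 → C7 → HQ = 64; vehicle 2 HQ → V3 → X7 → HQ = 60; combined 124.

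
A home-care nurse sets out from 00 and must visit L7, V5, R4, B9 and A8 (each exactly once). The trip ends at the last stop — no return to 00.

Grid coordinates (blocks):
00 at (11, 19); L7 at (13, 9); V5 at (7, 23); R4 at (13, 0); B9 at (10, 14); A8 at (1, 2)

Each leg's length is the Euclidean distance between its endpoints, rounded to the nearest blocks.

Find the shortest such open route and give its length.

Minimum one-way distance = 42 blocks.

There are 5! = 120 possible orderings.
00→L7→V5→R4→B9→A8: 10+15+24+14+15 = 78
00→L7→V5→R4→A8→B9: 10+15+24+12+15 = 76
00→L7→V5→B9→R4→A8: 10+15+9+14+12 = 60
00→L7→V5→B9→A8→R4: 10+15+9+15+12 = 61
00→L7→V5→A8→R4→B9: 10+15+22+12+14 = 73
00→L7→V5→A8→B9→R4: 10+15+22+15+14 = 76
00→L7→R4→V5→B9→A8: 10+9+24+9+15 = 67
00→L7→R4→V5→A8→B9: 10+9+24+22+15 = 80
00→L7→R4→B9→V5→A8: 10+9+14+9+22 = 64
00→L7→R4→B9→A8→V5: 10+9+14+15+22 = 70
00→L7→R4→A8→V5→B9: 10+9+12+22+9 = 62
00→L7→R4→A8→B9→V5: 10+9+12+15+9 = 55
00→L7→B9→V5→R4→A8: 10+6+9+24+12 = 61
00→L7→B9→V5→A8→R4: 10+6+9+22+12 = 59
… (106 more)
00→V5→B9→L7→R4→A8: 6+9+6+9+12 = 42  ← best
The minimum is 42.
One shortest path: 00 → V5 → B9 → L7 → R4 → A8.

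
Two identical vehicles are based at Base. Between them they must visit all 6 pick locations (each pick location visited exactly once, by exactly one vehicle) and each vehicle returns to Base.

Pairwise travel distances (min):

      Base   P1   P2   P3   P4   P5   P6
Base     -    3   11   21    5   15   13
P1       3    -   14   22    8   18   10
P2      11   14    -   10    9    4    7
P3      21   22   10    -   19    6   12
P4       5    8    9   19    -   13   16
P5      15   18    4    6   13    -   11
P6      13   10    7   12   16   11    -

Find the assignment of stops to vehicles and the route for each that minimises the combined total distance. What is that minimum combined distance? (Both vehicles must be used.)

Check every non-empty split of the stops between the two vehicles; for each half take its own optimal tour:
  {P1} + {P2, P3, P4, P5, P6}: 6 + 49 = 55
  {P2} + {P1, P3, P4, P5, P6}: 22 + 49 = 71
  {P1, P2} + {P3, P4, P5, P6}: 28 + 49 = 77
  {P3} + {P1, P2, P4, P5, P6}: 42 + 42 = 84
  {P1, P3} + {P2, P4, P5, P6}: 46 + 42 = 88
  {P2, P3} + {P1, P4, P5, P6}: 42 + 42 = 84
  … (31 splits in total)
Best: vehicle 1 Base → P1 → Base = 6; vehicle 2 Base → P4 → P2 → P5 → P3 → P6 → Base = 49; combined 55.

55 min — the smallest possible combined total.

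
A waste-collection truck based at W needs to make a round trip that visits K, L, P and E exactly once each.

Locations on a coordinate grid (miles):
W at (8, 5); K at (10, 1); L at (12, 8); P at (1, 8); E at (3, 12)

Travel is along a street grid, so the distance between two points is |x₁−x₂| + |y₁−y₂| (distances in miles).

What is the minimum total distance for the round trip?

Shortest round trip = 44 miles.

With 4 stops there are 4!/2 = 12 distinct round trips (a route and its reverse cost the same).
W → K → L → P → E → W: 6+9+11+6+12 = 44
W → K → L → E → P → W: 6+9+13+6+10 = 44
W → K → P → L → E → W: 6+16+11+13+12 = 58
W → K → P → E → L → W: 6+16+6+13+7 = 48
W → K → E → L → P → W: 6+18+13+11+10 = 58
W → K → E → P → L → W: 6+18+6+11+7 = 48
W → L → K → P → E → W: 7+9+16+6+12 = 50
W → L → K → E → P → W: 7+9+18+6+10 = 50
W → L → P → K → E → W: 7+11+16+18+12 = 64
W → L → E → K → P → W: 7+13+18+16+10 = 64
W → P → K → L → E → W: 10+16+9+13+12 = 60
W → P → L → K → E → W: 10+11+9+18+12 = 60
The minimum is 44.
One optimal route: W → K → L → P → E → W (or its reverse).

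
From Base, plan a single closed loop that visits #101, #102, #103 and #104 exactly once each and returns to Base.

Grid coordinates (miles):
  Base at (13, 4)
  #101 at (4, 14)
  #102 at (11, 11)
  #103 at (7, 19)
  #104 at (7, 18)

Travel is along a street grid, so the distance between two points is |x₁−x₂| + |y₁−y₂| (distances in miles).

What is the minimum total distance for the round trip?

Minimum total distance: 48 miles.

With 4 stops there are 4!/2 = 12 distinct round trips (a route and its reverse cost the same).
Base-#101-#102-#103-#104-Base: 19+10+12+1+20 = 62
Base-#101-#102-#104-#103-Base: 19+10+11+1+21 = 62
Base-#101-#103-#102-#104-Base: 19+8+12+11+20 = 70
Base-#101-#103-#104-#102-Base: 19+8+1+11+9 = 48
Base-#101-#104-#102-#103-Base: 19+7+11+12+21 = 70
Base-#101-#104-#103-#102-Base: 19+7+1+12+9 = 48
Base-#102-#101-#103-#104-Base: 9+10+8+1+20 = 48
Base-#102-#101-#104-#103-Base: 9+10+7+1+21 = 48
Base-#102-#103-#101-#104-Base: 9+12+8+7+20 = 56
Base-#102-#104-#101-#103-Base: 9+11+7+8+21 = 56
Base-#103-#101-#102-#104-Base: 21+8+10+11+20 = 70
Base-#103-#102-#101-#104-Base: 21+12+10+7+20 = 70
The minimum is 48.
One optimal route: Base → #101 → #103 → #104 → #102 → Base (or its reverse).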